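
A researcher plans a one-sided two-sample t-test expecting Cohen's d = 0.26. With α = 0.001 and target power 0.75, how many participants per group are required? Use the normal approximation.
n = 420 per group

Sample size formula (two-sample t-test, normal approximation):
n = 2 · ((z_α + z_β) / d)²

z_α = 3.090 (for α = 0.001, one-sided)
z_β = 0.674 (for power = 0.75)
d = 0.26

n = 2 · ((3.090 + 0.674) / 0.26)²
n = 2 · (14.477)²
n ≈ 419.17
Round up to the next whole number: n = 420 per group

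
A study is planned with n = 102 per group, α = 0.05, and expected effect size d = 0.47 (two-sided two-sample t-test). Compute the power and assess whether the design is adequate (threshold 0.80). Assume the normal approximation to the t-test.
Power ≈ 0.92; the study is adequately powered (power ≥ 0.80)

Power calculation (two-sample t-test, normal approximation):
z_β = d · √(n/2) - z_{α/2}
z_β = 0.47 · √(102/2) - 1.960
z_β = 0.47 · 7.141 - 1.960
z_β = 1.397

Power = Φ(z_β) = Φ(1.397) ≈ 0.919

Effect size d = 0.47 is small by Cohen's convention (0.2/0.5/0.8).

Threshold: power ≥ 0.80 is conventionally adequate.
Power ≈ 0.92 → the study is adequately powered (power ≥ 0.80).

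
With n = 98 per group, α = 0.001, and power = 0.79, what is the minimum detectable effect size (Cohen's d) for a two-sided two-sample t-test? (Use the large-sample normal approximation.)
d ≈ 0.59

Minimum detectable effect (two-sample t-test, normal approximation):
d = (z_{α/2} + z_β) / √(n/2)
d = (3.291 + 0.806) / √(98/2)
d = 4.097 / 7.000
d ≈ 0.59

By Cohen's convention (0.2 small / 0.5 medium / 0.8 large): medium effect.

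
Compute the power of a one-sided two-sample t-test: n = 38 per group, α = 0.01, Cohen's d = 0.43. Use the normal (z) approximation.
Power ≈ 0.33

Power calculation (two-sample t-test, normal approximation):
z_β = d · √(n/2) - z_α
z_β = 0.43 · √(38/2) - 2.326
z_β = 0.43 · 4.359 - 2.326
z_β = -0.452

Power = Φ(z_β) = Φ(-0.452) ≈ 0.326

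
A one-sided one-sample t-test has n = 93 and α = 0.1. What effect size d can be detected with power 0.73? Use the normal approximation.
d ≈ 0.20

Minimum detectable effect (one-sample t-test, normal approximation):
d = (z_α + z_β) / √n
d = (1.282 + 0.613) / √93
d = 1.894 / 9.644
d ≈ 0.20

By Cohen's convention (0.2 small / 0.5 medium / 0.8 large): small effect.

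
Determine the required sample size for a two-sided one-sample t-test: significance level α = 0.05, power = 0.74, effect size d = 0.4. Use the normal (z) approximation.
n = 43

Sample size formula (one-sample t-test, normal approximation):
n = ((z_{α/2} + z_β) / d)²

z_{α/2} = 1.960 (for α = 0.05, two-sided)
z_β = 0.643 (for power = 0.74)
d = 0.4

n = ((1.960 + 0.643) / 0.4)²
n = (6.508)²
n ≈ 42.35
Round up to the next whole number: n = 43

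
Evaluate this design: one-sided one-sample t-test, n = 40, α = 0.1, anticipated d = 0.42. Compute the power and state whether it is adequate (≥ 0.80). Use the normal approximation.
Power ≈ 0.92; the study is adequately powered (power ≥ 0.80)

Power calculation (one-sample t-test, normal approximation):
z_β = d · √n - z_α
z_β = 0.42 · √40 - 1.282
z_β = 0.42 · 6.325 - 1.282
z_β = 1.375

Power = Φ(z_β) = Φ(1.375) ≈ 0.915

Effect size d = 0.42 is small by Cohen's convention (0.2/0.5/0.8).

Threshold: power ≥ 0.80 is conventionally adequate.
Power ≈ 0.92 → the study is adequately powered (power ≥ 0.80).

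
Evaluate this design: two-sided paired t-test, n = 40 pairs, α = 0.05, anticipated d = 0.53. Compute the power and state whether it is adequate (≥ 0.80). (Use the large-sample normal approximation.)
Power ≈ 0.92; the study is adequately powered (power ≥ 0.80)

Power calculation (paired t-test, normal approximation):
z_β = d · √n - z_{α/2}
z_β = 0.53 · √40 - 1.960
z_β = 0.53 · 6.325 - 1.960
z_β = 1.392

Power = Φ(z_β) = Φ(1.392) ≈ 0.918

Effect size d = 0.53 is medium by Cohen's convention (0.2/0.5/0.8).

Threshold: power ≥ 0.80 is conventionally adequate.
Power ≈ 0.92 → the study is adequately powered (power ≥ 0.80).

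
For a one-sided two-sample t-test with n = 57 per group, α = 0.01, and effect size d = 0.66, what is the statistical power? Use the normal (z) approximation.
Power ≈ 0.88

Power calculation (two-sample t-test, normal approximation):
z_β = d · √(n/2) - z_α
z_β = 0.66 · √(57/2) - 2.326
z_β = 0.66 · 5.339 - 2.326
z_β = 1.197

Power = Φ(z_β) = Φ(1.197) ≈ 0.884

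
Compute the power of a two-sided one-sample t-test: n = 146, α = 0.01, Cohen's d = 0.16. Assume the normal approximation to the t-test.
Power ≈ 0.26

Power calculation (one-sample t-test, normal approximation):
z_β = d · √n - z_{α/2}
z_β = 0.16 · √146 - 2.576
z_β = 0.16 · 12.083 - 2.576
z_β = -0.643

Power = Φ(z_β) = Φ(-0.643) ≈ 0.260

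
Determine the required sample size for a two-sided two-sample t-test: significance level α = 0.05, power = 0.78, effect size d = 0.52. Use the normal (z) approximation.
n = 56 per group

Sample size formula (two-sample t-test, normal approximation):
n = 2 · ((z_{α/2} + z_β) / d)²

z_{α/2} = 1.960 (for α = 0.05, two-sided)
z_β = 0.772 (for power = 0.78)
d = 0.52

n = 2 · ((1.960 + 0.772) / 0.52)²
n = 2 · (5.254)²
n ≈ 55.21
Round up to the next whole number: n = 56 per group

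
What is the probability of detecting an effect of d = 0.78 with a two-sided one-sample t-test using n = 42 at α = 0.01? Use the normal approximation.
Power ≈ 0.99

Power calculation (one-sample t-test, normal approximation):
z_β = d · √n - z_{α/2}
z_β = 0.78 · √42 - 2.576
z_β = 0.78 · 6.481 - 2.576
z_β = 2.479

Power = Φ(z_β) = Φ(2.479) ≈ 0.993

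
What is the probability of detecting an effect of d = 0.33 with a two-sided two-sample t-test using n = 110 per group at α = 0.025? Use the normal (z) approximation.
Power ≈ 0.58

Power calculation (two-sample t-test, normal approximation):
z_β = d · √(n/2) - z_{α/2}
z_β = 0.33 · √(110/2) - 2.241
z_β = 0.33 · 7.416 - 2.241
z_β = 0.206

Power = Φ(z_β) = Φ(0.206) ≈ 0.582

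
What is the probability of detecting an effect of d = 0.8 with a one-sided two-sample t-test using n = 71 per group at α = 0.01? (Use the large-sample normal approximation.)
Power ≈ 0.99

Power calculation (two-sample t-test, normal approximation):
z_β = d · √(n/2) - z_α
z_β = 0.8 · √(71/2) - 2.326
z_β = 0.8 · 5.958 - 2.326
z_β = 2.440

Power = Φ(z_β) = Φ(2.440) ≈ 0.993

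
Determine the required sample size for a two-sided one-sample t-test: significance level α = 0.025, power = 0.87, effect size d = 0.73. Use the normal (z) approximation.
n = 22

Sample size formula (one-sample t-test, normal approximation):
n = ((z_{α/2} + z_β) / d)²

z_{α/2} = 2.241 (for α = 0.025, two-sided)
z_β = 1.126 (for power = 0.87)
d = 0.73

n = ((2.241 + 1.126) / 0.73)²
n = (4.612)²
n ≈ 21.27
Round up to the next whole number: n = 22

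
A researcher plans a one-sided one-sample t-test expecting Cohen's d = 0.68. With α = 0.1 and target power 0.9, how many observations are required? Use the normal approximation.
n = 15

Sample size formula (one-sample t-test, normal approximation):
n = ((z_α + z_β) / d)²

z_α = 1.282 (for α = 0.1, one-sided)
z_β = 1.282 (for power = 0.9)
d = 0.68

n = ((1.282 + 1.282) / 0.68)²
n = (3.771)²
n ≈ 14.22
Round up to the next whole number: n = 15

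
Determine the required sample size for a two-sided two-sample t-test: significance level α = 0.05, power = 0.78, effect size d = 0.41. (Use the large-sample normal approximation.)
n = 89 per group

Sample size formula (two-sample t-test, normal approximation):
n = 2 · ((z_{α/2} + z_β) / d)²

z_{α/2} = 1.960 (for α = 0.05, two-sided)
z_β = 0.772 (for power = 0.78)
d = 0.41

n = 2 · ((1.960 + 0.772) / 0.41)²
n = 2 · (6.663)²
n ≈ 88.79
Round up to the next whole number: n = 89 per group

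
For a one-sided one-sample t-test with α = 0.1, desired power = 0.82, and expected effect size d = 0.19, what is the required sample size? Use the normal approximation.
n = 134

Sample size formula (one-sample t-test, normal approximation):
n = ((z_α + z_β) / d)²

z_α = 1.282 (for α = 0.1, one-sided)
z_β = 0.915 (for power = 0.82)
d = 0.19

n = ((1.282 + 0.915) / 0.19)²
n = (11.563)²
n ≈ 133.70
Round up to the next whole number: n = 134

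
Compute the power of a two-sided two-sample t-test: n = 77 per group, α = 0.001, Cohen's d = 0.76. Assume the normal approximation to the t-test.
Power ≈ 0.92

Power calculation (two-sample t-test, normal approximation):
z_β = d · √(n/2) - z_{α/2}
z_β = 0.76 · √(77/2) - 3.291
z_β = 0.76 · 6.205 - 3.291
z_β = 1.425

Power = Φ(z_β) = Φ(1.425) ≈ 0.923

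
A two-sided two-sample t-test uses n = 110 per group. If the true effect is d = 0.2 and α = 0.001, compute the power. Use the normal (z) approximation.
Power ≈ 0.04

Power calculation (two-sample t-test, normal approximation):
z_β = d · √(n/2) - z_{α/2}
z_β = 0.2 · √(110/2) - 3.291
z_β = 0.2 · 7.416 - 3.291
z_β = -1.807

Power = Φ(z_β) = Φ(-1.807) ≈ 0.035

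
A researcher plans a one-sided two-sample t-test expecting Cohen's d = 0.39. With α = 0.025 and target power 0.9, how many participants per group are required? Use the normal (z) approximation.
n = 139 per group

Sample size formula (two-sample t-test, normal approximation):
n = 2 · ((z_α + z_β) / d)²

z_α = 1.960 (for α = 0.025, one-sided)
z_β = 1.282 (for power = 0.9)
d = 0.39

n = 2 · ((1.960 + 1.282) / 0.39)²
n = 2 · (8.313)²
n ≈ 138.21
Round up to the next whole number: n = 139 per group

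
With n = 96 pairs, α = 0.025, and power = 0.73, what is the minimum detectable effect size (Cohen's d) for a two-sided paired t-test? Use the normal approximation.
d ≈ 0.29

Minimum detectable effect (paired t-test, normal approximation):
d = (z_{α/2} + z_β) / √n
d = (2.241 + 0.613) / √96
d = 2.854 / 9.798
d ≈ 0.29

By Cohen's convention (0.2 small / 0.5 medium / 0.8 large): small effect.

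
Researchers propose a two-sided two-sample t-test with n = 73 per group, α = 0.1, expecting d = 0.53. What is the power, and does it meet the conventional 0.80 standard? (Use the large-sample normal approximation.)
Power ≈ 0.94; the study is adequately powered (power ≥ 0.80)

Power calculation (two-sample t-test, normal approximation):
z_β = d · √(n/2) - z_{α/2}
z_β = 0.53 · √(73/2) - 1.645
z_β = 0.53 · 6.042 - 1.645
z_β = 1.557

Power = Φ(z_β) = Φ(1.557) ≈ 0.940

Effect size d = 0.53 is medium by Cohen's convention (0.2/0.5/0.8).

Threshold: power ≥ 0.80 is conventionally adequate.
Power ≈ 0.94 → the study is adequately powered (power ≥ 0.80).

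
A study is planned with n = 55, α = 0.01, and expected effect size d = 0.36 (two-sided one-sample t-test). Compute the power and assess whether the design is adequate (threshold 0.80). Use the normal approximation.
Power ≈ 0.54; the study is underpowered (power < 0.80)

Power calculation (one-sample t-test, normal approximation):
z_β = d · √n - z_{α/2}
z_β = 0.36 · √55 - 2.576
z_β = 0.36 · 7.416 - 2.576
z_β = 0.094

Power = Φ(z_β) = Φ(0.094) ≈ 0.537

Effect size d = 0.36 is small by Cohen's convention (0.2/0.5/0.8).

Threshold: power ≥ 0.80 is conventionally adequate.
Power ≈ 0.54 → the study is underpowered (power < 0.80).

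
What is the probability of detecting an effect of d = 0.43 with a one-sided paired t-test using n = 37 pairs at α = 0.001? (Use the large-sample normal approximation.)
Power ≈ 0.32

Power calculation (paired t-test, normal approximation):
z_β = d · √n - z_α
z_β = 0.43 · √37 - 3.090
z_β = 0.43 · 6.083 - 3.090
z_β = -0.475

Power = Φ(z_β) = Φ(-0.475) ≈ 0.318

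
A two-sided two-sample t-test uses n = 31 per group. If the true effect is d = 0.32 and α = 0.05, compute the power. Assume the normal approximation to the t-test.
Power ≈ 0.24

Power calculation (two-sample t-test, normal approximation):
z_β = d · √(n/2) - z_{α/2}
z_β = 0.32 · √(31/2) - 1.960
z_β = 0.32 · 3.937 - 1.960
z_β = -0.700

Power = Φ(z_β) = Φ(-0.700) ≈ 0.242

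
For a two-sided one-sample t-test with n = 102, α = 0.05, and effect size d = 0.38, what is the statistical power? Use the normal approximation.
Power ≈ 0.97

Power calculation (one-sample t-test, normal approximation):
z_β = d · √n - z_{α/2}
z_β = 0.38 · √102 - 1.960
z_β = 0.38 · 10.100 - 1.960
z_β = 1.878

Power = Φ(z_β) = Φ(1.878) ≈ 0.970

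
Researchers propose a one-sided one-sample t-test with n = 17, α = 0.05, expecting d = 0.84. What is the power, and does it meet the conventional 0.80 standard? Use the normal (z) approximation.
Power ≈ 0.97; the study is adequately powered (power ≥ 0.80)

Power calculation (one-sample t-test, normal approximation):
z_β = d · √n - z_α
z_β = 0.84 · √17 - 1.645
z_β = 0.84 · 4.123 - 1.645
z_β = 1.819

Power = Φ(z_β) = Φ(1.819) ≈ 0.966

Effect size d = 0.84 is large by Cohen's convention (0.2/0.5/0.8).

Threshold: power ≥ 0.80 is conventionally adequate.
Power ≈ 0.97 → the study is adequately powered (power ≥ 0.80).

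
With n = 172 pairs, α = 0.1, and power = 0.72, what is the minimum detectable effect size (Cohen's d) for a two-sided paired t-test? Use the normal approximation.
d ≈ 0.17

Minimum detectable effect (paired t-test, normal approximation):
d = (z_{α/2} + z_β) / √n
d = (1.645 + 0.583) / √172
d = 2.228 / 13.115
d ≈ 0.17

By Cohen's convention (0.2 small / 0.5 medium / 0.8 large): very small effect.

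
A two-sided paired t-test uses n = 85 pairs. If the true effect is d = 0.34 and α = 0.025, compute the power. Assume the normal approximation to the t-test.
Power ≈ 0.81

Power calculation (paired t-test, normal approximation):
z_β = d · √n - z_{α/2}
z_β = 0.34 · √85 - 2.241
z_β = 0.34 · 9.220 - 2.241
z_β = 0.893

Power = Φ(z_β) = Φ(0.893) ≈ 0.814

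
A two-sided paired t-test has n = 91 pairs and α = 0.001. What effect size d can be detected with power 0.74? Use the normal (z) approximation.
d ≈ 0.41

Minimum detectable effect (paired t-test, normal approximation):
d = (z_{α/2} + z_β) / √n
d = (3.291 + 0.643) / √91
d = 3.934 / 9.539
d ≈ 0.41

By Cohen's convention (0.2 small / 0.5 medium / 0.8 large): small effect.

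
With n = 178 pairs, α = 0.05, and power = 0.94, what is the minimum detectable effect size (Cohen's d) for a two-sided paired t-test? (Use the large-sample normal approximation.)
d ≈ 0.26

Minimum detectable effect (paired t-test, normal approximation):
d = (z_{α/2} + z_β) / √n
d = (1.960 + 1.555) / √178
d = 3.515 / 13.342
d ≈ 0.26

By Cohen's convention (0.2 small / 0.5 medium / 0.8 large): small effect.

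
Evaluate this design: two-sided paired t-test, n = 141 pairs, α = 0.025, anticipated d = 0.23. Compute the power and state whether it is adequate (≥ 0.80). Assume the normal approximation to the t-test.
Power ≈ 0.69; the study is underpowered (power < 0.80)

Power calculation (paired t-test, normal approximation):
z_β = d · √n - z_{α/2}
z_β = 0.23 · √141 - 2.241
z_β = 0.23 · 11.874 - 2.241
z_β = 0.490

Power = Φ(z_β) = Φ(0.490) ≈ 0.688

Effect size d = 0.23 is small by Cohen's convention (0.2/0.5/0.8).

Threshold: power ≥ 0.80 is conventionally adequate.
Power ≈ 0.69 → the study is underpowered (power < 0.80).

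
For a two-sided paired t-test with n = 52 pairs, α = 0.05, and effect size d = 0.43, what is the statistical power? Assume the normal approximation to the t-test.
Power ≈ 0.87

Power calculation (paired t-test, normal approximation):
z_β = d · √n - z_{α/2}
z_β = 0.43 · √52 - 1.960
z_β = 0.43 · 7.211 - 1.960
z_β = 1.141

Power = Φ(z_β) = Φ(1.141) ≈ 0.873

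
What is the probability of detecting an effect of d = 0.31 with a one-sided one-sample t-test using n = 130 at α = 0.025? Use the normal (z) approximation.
Power ≈ 0.94

Power calculation (one-sample t-test, normal approximation):
z_β = d · √n - z_α
z_β = 0.31 · √130 - 1.960
z_β = 0.31 · 11.402 - 1.960
z_β = 1.575

Power = Φ(z_β) = Φ(1.575) ≈ 0.942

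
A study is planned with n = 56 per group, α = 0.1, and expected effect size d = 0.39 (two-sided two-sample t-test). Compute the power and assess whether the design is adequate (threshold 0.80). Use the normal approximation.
Power ≈ 0.66; the study is underpowered (power < 0.80)

Power calculation (two-sample t-test, normal approximation):
z_β = d · √(n/2) - z_{α/2}
z_β = 0.39 · √(56/2) - 1.645
z_β = 0.39 · 5.292 - 1.645
z_β = 0.419

Power = Φ(z_β) = Φ(0.419) ≈ 0.662

Effect size d = 0.39 is small by Cohen's convention (0.2/0.5/0.8).

Threshold: power ≥ 0.80 is conventionally adequate.
Power ≈ 0.66 → the study is underpowered (power < 0.80).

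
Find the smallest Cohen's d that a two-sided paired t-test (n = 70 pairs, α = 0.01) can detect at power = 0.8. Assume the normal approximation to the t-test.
d ≈ 0.41

Minimum detectable effect (paired t-test, normal approximation):
d = (z_{α/2} + z_β) / √n
d = (2.576 + 0.842) / √70
d = 3.417 / 8.367
d ≈ 0.41

By Cohen's convention (0.2 small / 0.5 medium / 0.8 large): small effect.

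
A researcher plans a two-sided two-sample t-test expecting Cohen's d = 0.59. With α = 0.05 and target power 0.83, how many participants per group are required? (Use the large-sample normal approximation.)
n = 49 per group

Sample size formula (two-sample t-test, normal approximation):
n = 2 · ((z_{α/2} + z_β) / d)²

z_{α/2} = 1.960 (for α = 0.05, two-sided)
z_β = 0.954 (for power = 0.83)
d = 0.59

n = 2 · ((1.960 + 0.954) / 0.59)²
n = 2 · (4.939)²
n ≈ 48.79
Round up to the next whole number: n = 49 per group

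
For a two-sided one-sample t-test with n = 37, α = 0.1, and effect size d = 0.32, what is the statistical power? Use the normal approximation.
Power ≈ 0.62

Power calculation (one-sample t-test, normal approximation):
z_β = d · √n - z_{α/2}
z_β = 0.32 · √37 - 1.645
z_β = 0.32 · 6.083 - 1.645
z_β = 0.302

Power = Φ(z_β) = Φ(0.302) ≈ 0.619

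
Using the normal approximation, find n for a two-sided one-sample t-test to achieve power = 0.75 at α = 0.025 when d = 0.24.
n = 148

Sample size formula (one-sample t-test, normal approximation):
n = ((z_{α/2} + z_β) / d)²

z_{α/2} = 2.241 (for α = 0.025, two-sided)
z_β = 0.674 (for power = 0.75)
d = 0.24

n = ((2.241 + 0.674) / 0.24)²
n = (12.146)²
n ≈ 147.53
Round up to the next whole number: n = 148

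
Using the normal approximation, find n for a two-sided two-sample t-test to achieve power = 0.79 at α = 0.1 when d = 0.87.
n = 16 per group

Sample size formula (two-sample t-test, normal approximation):
n = 2 · ((z_{α/2} + z_β) / d)²

z_{α/2} = 1.645 (for α = 0.1, two-sided)
z_β = 0.806 (for power = 0.79)
d = 0.87

n = 2 · ((1.645 + 0.806) / 0.87)²
n = 2 · (2.817)²
n ≈ 15.87
Round up to the next whole number: n = 16 per group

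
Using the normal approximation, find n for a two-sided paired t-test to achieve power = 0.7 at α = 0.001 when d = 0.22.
n = 301 pairs

Sample size formula (paired t-test, normal approximation):
n = ((z_{α/2} + z_β) / d)²

z_{α/2} = 3.291 (for α = 0.001, two-sided)
z_β = 0.524 (for power = 0.7)
d = 0.22

n = ((3.291 + 0.524) / 0.22)²
n = (17.341)²
n ≈ 300.71
Round up to the next whole number: n = 301 pairs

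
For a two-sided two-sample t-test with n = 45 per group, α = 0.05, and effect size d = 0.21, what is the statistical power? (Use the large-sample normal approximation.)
Power ≈ 0.17

Power calculation (two-sample t-test, normal approximation):
z_β = d · √(n/2) - z_{α/2}
z_β = 0.21 · √(45/2) - 1.960
z_β = 0.21 · 4.743 - 1.960
z_β = -0.964

Power = Φ(z_β) = Φ(-0.964) ≈ 0.168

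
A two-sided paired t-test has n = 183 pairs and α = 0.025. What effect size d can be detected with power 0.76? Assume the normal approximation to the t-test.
d ≈ 0.22

Minimum detectable effect (paired t-test, normal approximation):
d = (z_{α/2} + z_β) / √n
d = (2.241 + 0.706) / √183
d = 2.948 / 13.528
d ≈ 0.22

By Cohen's convention (0.2 small / 0.5 medium / 0.8 large): small effect.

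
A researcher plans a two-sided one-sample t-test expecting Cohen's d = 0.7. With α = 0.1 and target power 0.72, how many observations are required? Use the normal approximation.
n = 11

Sample size formula (one-sample t-test, normal approximation):
n = ((z_{α/2} + z_β) / d)²

z_{α/2} = 1.645 (for α = 0.1, two-sided)
z_β = 0.583 (for power = 0.72)
d = 0.7

n = ((1.645 + 0.583) / 0.7)²
n = (3.183)²
n ≈ 10.13
Round up to the next whole number: n = 11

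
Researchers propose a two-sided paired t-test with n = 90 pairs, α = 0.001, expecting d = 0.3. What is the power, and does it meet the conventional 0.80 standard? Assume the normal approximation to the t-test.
Power ≈ 0.33; the study is underpowered (power < 0.80)

Power calculation (paired t-test, normal approximation):
z_β = d · √n - z_{α/2}
z_β = 0.3 · √90 - 3.291
z_β = 0.3 · 9.487 - 3.291
z_β = -0.444

Power = Φ(z_β) = Φ(-0.444) ≈ 0.328

Effect size d = 0.3 is small by Cohen's convention (0.2/0.5/0.8).

Threshold: power ≥ 0.80 is conventionally adequate.
Power ≈ 0.33 → the study is underpowered (power < 0.80).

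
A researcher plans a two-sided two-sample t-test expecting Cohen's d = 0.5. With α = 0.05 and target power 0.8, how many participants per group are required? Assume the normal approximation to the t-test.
n = 63 per group

Sample size formula (two-sample t-test, normal approximation):
n = 2 · ((z_{α/2} + z_β) / d)²

z_{α/2} = 1.960 (for α = 0.05, two-sided)
z_β = 0.842 (for power = 0.8)
d = 0.5

n = 2 · ((1.960 + 0.842) / 0.5)²
n = 2 · (5.604)²
n ≈ 62.81
Round up to the next whole number: n = 63 per group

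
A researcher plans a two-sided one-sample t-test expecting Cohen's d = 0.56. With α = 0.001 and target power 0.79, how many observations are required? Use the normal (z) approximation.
n = 54

Sample size formula (one-sample t-test, normal approximation):
n = ((z_{α/2} + z_β) / d)²

z_{α/2} = 3.291 (for α = 0.001, two-sided)
z_β = 0.806 (for power = 0.79)
d = 0.56

n = ((3.291 + 0.806) / 0.56)²
n = (7.316)²
n ≈ 53.52
Round up to the next whole number: n = 54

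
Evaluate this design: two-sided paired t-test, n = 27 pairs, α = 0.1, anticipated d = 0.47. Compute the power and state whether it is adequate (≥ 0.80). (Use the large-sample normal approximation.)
Power ≈ 0.79; the study is underpowered (power < 0.80)

Power calculation (paired t-test, normal approximation):
z_β = d · √n - z_{α/2}
z_β = 0.47 · √27 - 1.645
z_β = 0.47 · 5.196 - 1.645
z_β = 0.797

Power = Φ(z_β) = Φ(0.797) ≈ 0.787

Effect size d = 0.47 is small by Cohen's convention (0.2/0.5/0.8).

Threshold: power ≥ 0.80 is conventionally adequate.
Power ≈ 0.79 → the study is underpowered (power < 0.80).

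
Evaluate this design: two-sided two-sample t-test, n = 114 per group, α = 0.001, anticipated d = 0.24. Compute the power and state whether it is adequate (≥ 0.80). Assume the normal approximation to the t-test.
Power ≈ 0.07; the study is underpowered (power < 0.80)

Power calculation (two-sample t-test, normal approximation):
z_β = d · √(n/2) - z_{α/2}
z_β = 0.24 · √(114/2) - 3.291
z_β = 0.24 · 7.550 - 3.291
z_β = -1.479

Power = Φ(z_β) = Φ(-1.479) ≈ 0.070

Effect size d = 0.24 is small by Cohen's convention (0.2/0.5/0.8).

Threshold: power ≥ 0.80 is conventionally adequate.
Power ≈ 0.07 → the study is underpowered (power < 0.80).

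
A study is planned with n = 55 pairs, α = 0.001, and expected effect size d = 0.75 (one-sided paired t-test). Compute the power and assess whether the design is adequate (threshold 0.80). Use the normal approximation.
Power ≈ 0.99; the study is adequately powered (power ≥ 0.80)

Power calculation (paired t-test, normal approximation):
z_β = d · √n - z_α
z_β = 0.75 · √55 - 3.090
z_β = 0.75 · 7.416 - 3.090
z_β = 2.472

Power = Φ(z_β) = Φ(2.472) ≈ 0.993

Effect size d = 0.75 is medium by Cohen's convention (0.2/0.5/0.8).

Threshold: power ≥ 0.80 is conventionally adequate.
Power ≈ 0.99 → the study is adequately powered (power ≥ 0.80).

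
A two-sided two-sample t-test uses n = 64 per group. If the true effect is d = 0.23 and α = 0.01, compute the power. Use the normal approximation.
Power ≈ 0.10

Power calculation (two-sample t-test, normal approximation):
z_β = d · √(n/2) - z_{α/2}
z_β = 0.23 · √(64/2) - 2.576
z_β = 0.23 · 5.657 - 2.576
z_β = -1.275

Power = Φ(z_β) = Φ(-1.275) ≈ 0.101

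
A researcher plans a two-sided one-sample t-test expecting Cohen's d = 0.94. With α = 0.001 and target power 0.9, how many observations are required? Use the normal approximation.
n = 24

Sample size formula (one-sample t-test, normal approximation):
n = ((z_{α/2} + z_β) / d)²

z_{α/2} = 3.291 (for α = 0.001, two-sided)
z_β = 1.282 (for power = 0.9)
d = 0.94

n = ((3.291 + 1.282) / 0.94)²
n = (4.865)²
n ≈ 23.67
Round up to the next whole number: n = 24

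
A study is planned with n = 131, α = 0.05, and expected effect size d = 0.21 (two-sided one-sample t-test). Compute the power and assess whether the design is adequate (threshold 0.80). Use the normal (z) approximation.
Power ≈ 0.67; the study is underpowered (power < 0.80)

Power calculation (one-sample t-test, normal approximation):
z_β = d · √n - z_{α/2}
z_β = 0.21 · √131 - 1.960
z_β = 0.21 · 11.446 - 1.960
z_β = 0.444

Power = Φ(z_β) = Φ(0.444) ≈ 0.671

Effect size d = 0.21 is small by Cohen's convention (0.2/0.5/0.8).

Threshold: power ≥ 0.80 is conventionally adequate.
Power ≈ 0.67 → the study is underpowered (power < 0.80).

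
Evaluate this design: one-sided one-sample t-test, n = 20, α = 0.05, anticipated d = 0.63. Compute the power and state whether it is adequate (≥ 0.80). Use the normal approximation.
Power ≈ 0.88; the study is adequately powered (power ≥ 0.80)

Power calculation (one-sample t-test, normal approximation):
z_β = d · √n - z_α
z_β = 0.63 · √20 - 1.645
z_β = 0.63 · 4.472 - 1.645
z_β = 1.173

Power = Φ(z_β) = Φ(1.173) ≈ 0.880

Effect size d = 0.63 is medium by Cohen's convention (0.2/0.5/0.8).

Threshold: power ≥ 0.80 is conventionally adequate.
Power ≈ 0.88 → the study is adequately powered (power ≥ 0.80).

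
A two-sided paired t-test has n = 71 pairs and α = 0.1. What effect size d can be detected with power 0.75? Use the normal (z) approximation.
d ≈ 0.28

Minimum detectable effect (paired t-test, normal approximation):
d = (z_{α/2} + z_β) / √n
d = (1.645 + 0.674) / √71
d = 2.319 / 8.426
d ≈ 0.28

By Cohen's convention (0.2 small / 0.5 medium / 0.8 large): small effect.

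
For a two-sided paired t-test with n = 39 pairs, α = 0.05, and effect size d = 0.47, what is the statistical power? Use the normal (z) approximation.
Power ≈ 0.84

Power calculation (paired t-test, normal approximation):
z_β = d · √n - z_{α/2}
z_β = 0.47 · √39 - 1.960
z_β = 0.47 · 6.245 - 1.960
z_β = 0.975

Power = Φ(z_β) = Φ(0.975) ≈ 0.835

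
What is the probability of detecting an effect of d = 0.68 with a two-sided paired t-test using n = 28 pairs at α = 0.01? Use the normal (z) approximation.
Power ≈ 0.85

Power calculation (paired t-test, normal approximation):
z_β = d · √n - z_{α/2}
z_β = 0.68 · √28 - 2.576
z_β = 0.68 · 5.292 - 2.576
z_β = 1.022

Power = Φ(z_β) = Φ(1.022) ≈ 0.847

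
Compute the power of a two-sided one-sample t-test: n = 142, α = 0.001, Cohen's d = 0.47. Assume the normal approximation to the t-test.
Power ≈ 0.99

Power calculation (one-sample t-test, normal approximation):
z_β = d · √n - z_{α/2}
z_β = 0.47 · √142 - 3.291
z_β = 0.47 · 11.916 - 3.291
z_β = 2.310

Power = Φ(z_β) = Φ(2.310) ≈ 0.990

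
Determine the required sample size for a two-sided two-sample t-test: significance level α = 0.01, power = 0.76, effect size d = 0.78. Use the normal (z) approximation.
n = 36 per group

Sample size formula (two-sample t-test, normal approximation):
n = 2 · ((z_{α/2} + z_β) / d)²

z_{α/2} = 2.576 (for α = 0.01, two-sided)
z_β = 0.706 (for power = 0.76)
d = 0.78

n = 2 · ((2.576 + 0.706) / 0.78)²
n = 2 · (4.208)²
n ≈ 35.41
Round up to the next whole number: n = 36 per group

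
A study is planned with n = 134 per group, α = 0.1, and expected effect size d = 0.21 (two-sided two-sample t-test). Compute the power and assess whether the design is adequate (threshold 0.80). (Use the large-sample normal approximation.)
Power ≈ 0.53; the study is underpowered (power < 0.80)

Power calculation (two-sample t-test, normal approximation):
z_β = d · √(n/2) - z_{α/2}
z_β = 0.21 · √(134/2) - 1.645
z_β = 0.21 · 8.185 - 1.645
z_β = 0.074

Power = Φ(z_β) = Φ(0.074) ≈ 0.530

Effect size d = 0.21 is small by Cohen's convention (0.2/0.5/0.8).

Threshold: power ≥ 0.80 is conventionally adequate.
Power ≈ 0.53 → the study is underpowered (power < 0.80).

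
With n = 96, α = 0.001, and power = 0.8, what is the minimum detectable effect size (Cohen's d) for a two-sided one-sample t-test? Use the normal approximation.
d ≈ 0.42

Minimum detectable effect (one-sample t-test, normal approximation):
d = (z_{α/2} + z_β) / √n
d = (3.291 + 0.842) / √96
d = 4.132 / 9.798
d ≈ 0.42

By Cohen's convention (0.2 small / 0.5 medium / 0.8 large): small effect.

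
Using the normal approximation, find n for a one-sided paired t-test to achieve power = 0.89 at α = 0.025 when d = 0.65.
n = 25 pairs

Sample size formula (paired t-test, normal approximation):
n = ((z_α + z_β) / d)²

z_α = 1.960 (for α = 0.025, one-sided)
z_β = 1.227 (for power = 0.89)
d = 0.65

n = ((1.960 + 1.227) / 0.65)²
n = (4.903)²
n ≈ 24.04
Round up to the next whole number: n = 25 pairs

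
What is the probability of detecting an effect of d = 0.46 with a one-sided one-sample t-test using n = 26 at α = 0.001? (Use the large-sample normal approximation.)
Power ≈ 0.23

Power calculation (one-sample t-test, normal approximation):
z_β = d · √n - z_α
z_β = 0.46 · √26 - 3.090
z_β = 0.46 · 5.099 - 3.090
z_β = -0.745

Power = Φ(z_β) = Φ(-0.745) ≈ 0.228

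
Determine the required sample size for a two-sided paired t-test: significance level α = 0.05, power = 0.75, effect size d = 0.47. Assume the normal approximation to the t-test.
n = 32 pairs

Sample size formula (paired t-test, normal approximation):
n = ((z_{α/2} + z_β) / d)²

z_{α/2} = 1.960 (for α = 0.05, two-sided)
z_β = 0.674 (for power = 0.75)
d = 0.47

n = ((1.960 + 0.674) / 0.47)²
n = (5.604)²
n ≈ 31.40
Round up to the next whole number: n = 32 pairs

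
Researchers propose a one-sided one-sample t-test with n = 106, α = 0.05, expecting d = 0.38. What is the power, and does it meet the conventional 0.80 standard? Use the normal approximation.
Power ≈ 0.99; the study is adequately powered (power ≥ 0.80)

Power calculation (one-sample t-test, normal approximation):
z_β = d · √n - z_α
z_β = 0.38 · √106 - 1.645
z_β = 0.38 · 10.296 - 1.645
z_β = 2.267

Power = Φ(z_β) = Φ(2.267) ≈ 0.988

Effect size d = 0.38 is small by Cohen's convention (0.2/0.5/0.8).

Threshold: power ≥ 0.80 is conventionally adequate.
Power ≈ 0.99 → the study is adequately powered (power ≥ 0.80).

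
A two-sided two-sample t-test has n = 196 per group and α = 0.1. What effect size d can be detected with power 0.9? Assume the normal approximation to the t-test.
d ≈ 0.30

Minimum detectable effect (two-sample t-test, normal approximation):
d = (z_{α/2} + z_β) / √(n/2)
d = (1.645 + 1.282) / √(196/2)
d = 2.926 / 9.899
d ≈ 0.30

By Cohen's convention (0.2 small / 0.5 medium / 0.8 large): small effect.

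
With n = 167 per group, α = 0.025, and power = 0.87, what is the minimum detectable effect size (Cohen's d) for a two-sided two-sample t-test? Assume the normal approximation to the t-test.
d ≈ 0.37

Minimum detectable effect (two-sample t-test, normal approximation):
d = (z_{α/2} + z_β) / √(n/2)
d = (2.241 + 1.126) / √(167/2)
d = 3.368 / 9.138
d ≈ 0.37

By Cohen's convention (0.2 small / 0.5 medium / 0.8 large): small effect.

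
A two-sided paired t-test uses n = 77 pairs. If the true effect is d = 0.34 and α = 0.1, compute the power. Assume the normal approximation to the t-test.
Power ≈ 0.91

Power calculation (paired t-test, normal approximation):
z_β = d · √n - z_{α/2}
z_β = 0.34 · √77 - 1.645
z_β = 0.34 · 8.775 - 1.645
z_β = 1.339

Power = Φ(z_β) = Φ(1.339) ≈ 0.910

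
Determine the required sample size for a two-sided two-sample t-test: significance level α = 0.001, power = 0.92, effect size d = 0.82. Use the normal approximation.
n = 66 per group

Sample size formula (two-sample t-test, normal approximation):
n = 2 · ((z_{α/2} + z_β) / d)²

z_{α/2} = 3.291 (for α = 0.001, two-sided)
z_β = 1.405 (for power = 0.92)
d = 0.82

n = 2 · ((3.291 + 1.405) / 0.82)²
n = 2 · (5.727)²
n ≈ 65.60
Round up to the next whole number: n = 66 per group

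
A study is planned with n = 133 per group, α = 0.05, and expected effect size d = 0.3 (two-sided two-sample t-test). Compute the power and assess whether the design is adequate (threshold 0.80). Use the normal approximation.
Power ≈ 0.69; the study is underpowered (power < 0.80)

Power calculation (two-sample t-test, normal approximation):
z_β = d · √(n/2) - z_{α/2}
z_β = 0.3 · √(133/2) - 1.960
z_β = 0.3 · 8.155 - 1.960
z_β = 0.486

Power = Φ(z_β) = Φ(0.486) ≈ 0.687

Effect size d = 0.3 is small by Cohen's convention (0.2/0.5/0.8).

Threshold: power ≥ 0.80 is conventionally adequate.
Power ≈ 0.69 → the study is underpowered (power < 0.80).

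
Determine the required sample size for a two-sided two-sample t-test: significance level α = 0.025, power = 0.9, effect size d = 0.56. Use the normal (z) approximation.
n = 80 per group

Sample size formula (two-sample t-test, normal approximation):
n = 2 · ((z_{α/2} + z_β) / d)²

z_{α/2} = 2.241 (for α = 0.025, two-sided)
z_β = 1.282 (for power = 0.9)
d = 0.56

n = 2 · ((2.241 + 1.282) / 0.56)²
n = 2 · (6.291)²
n ≈ 79.15
Round up to the next whole number: n = 80 per group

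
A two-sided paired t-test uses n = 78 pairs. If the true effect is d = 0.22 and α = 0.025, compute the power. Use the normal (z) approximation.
Power ≈ 0.38

Power calculation (paired t-test, normal approximation):
z_β = d · √n - z_{α/2}
z_β = 0.22 · √78 - 2.241
z_β = 0.22 · 8.832 - 2.241
z_β = -0.298

Power = Φ(z_β) = Φ(-0.298) ≈ 0.383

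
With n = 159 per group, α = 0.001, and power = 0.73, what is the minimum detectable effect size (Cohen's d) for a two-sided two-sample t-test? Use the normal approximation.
d ≈ 0.44

Minimum detectable effect (two-sample t-test, normal approximation):
d = (z_{α/2} + z_β) / √(n/2)
d = (3.291 + 0.613) / √(159/2)
d = 3.903 / 8.916
d ≈ 0.44

By Cohen's convention (0.2 small / 0.5 medium / 0.8 large): small effect.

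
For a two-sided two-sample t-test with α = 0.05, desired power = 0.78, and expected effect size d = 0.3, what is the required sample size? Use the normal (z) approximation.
n = 166 per group

Sample size formula (two-sample t-test, normal approximation):
n = 2 · ((z_{α/2} + z_β) / d)²

z_{α/2} = 1.960 (for α = 0.05, two-sided)
z_β = 0.772 (for power = 0.78)
d = 0.3

n = 2 · ((1.960 + 0.772) / 0.3)²
n = 2 · (9.107)²
n ≈ 165.87
Round up to the next whole number: n = 166 per group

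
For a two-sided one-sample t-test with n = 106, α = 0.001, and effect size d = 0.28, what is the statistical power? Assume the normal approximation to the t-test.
Power ≈ 0.34

Power calculation (one-sample t-test, normal approximation):
z_β = d · √n - z_{α/2}
z_β = 0.28 · √106 - 3.291
z_β = 0.28 · 10.296 - 3.291
z_β = -0.408

Power = Φ(z_β) = Φ(-0.408) ≈ 0.342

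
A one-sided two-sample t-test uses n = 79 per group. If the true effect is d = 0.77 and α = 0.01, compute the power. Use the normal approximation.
Power ≈ 0.99

Power calculation (two-sample t-test, normal approximation):
z_β = d · √(n/2) - z_α
z_β = 0.77 · √(79/2) - 2.326
z_β = 0.77 · 6.285 - 2.326
z_β = 2.513

Power = Φ(z_β) = Φ(2.513) ≈ 0.994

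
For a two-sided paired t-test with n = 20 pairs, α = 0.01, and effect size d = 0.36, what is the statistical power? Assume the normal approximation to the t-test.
Power ≈ 0.17

Power calculation (paired t-test, normal approximation):
z_β = d · √n - z_{α/2}
z_β = 0.36 · √20 - 2.576
z_β = 0.36 · 4.472 - 2.576
z_β = -0.966

Power = Φ(z_β) = Φ(-0.966) ≈ 0.167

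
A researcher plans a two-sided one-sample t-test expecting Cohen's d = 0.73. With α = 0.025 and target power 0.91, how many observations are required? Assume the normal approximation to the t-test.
n = 25

Sample size formula (one-sample t-test, normal approximation):
n = ((z_{α/2} + z_β) / d)²

z_{α/2} = 2.241 (for α = 0.025, two-sided)
z_β = 1.341 (for power = 0.91)
d = 0.73

n = ((2.241 + 1.341) / 0.73)²
n = (4.907)²
n ≈ 24.08
Round up to the next whole number: n = 25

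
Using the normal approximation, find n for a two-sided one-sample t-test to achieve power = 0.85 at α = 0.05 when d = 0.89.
n = 12

Sample size formula (one-sample t-test, normal approximation):
n = ((z_{α/2} + z_β) / d)²

z_{α/2} = 1.960 (for α = 0.05, two-sided)
z_β = 1.036 (for power = 0.85)
d = 0.89

n = ((1.960 + 1.036) / 0.89)²
n = (3.366)²
n ≈ 11.33
Round up to the next whole number: n = 12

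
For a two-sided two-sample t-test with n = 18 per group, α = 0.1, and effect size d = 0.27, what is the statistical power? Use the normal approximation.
Power ≈ 0.20

Power calculation (two-sample t-test, normal approximation):
z_β = d · √(n/2) - z_{α/2}
z_β = 0.27 · √(18/2) - 1.645
z_β = 0.27 · 3.000 - 1.645
z_β = -0.835

Power = Φ(z_β) = Φ(-0.835) ≈ 0.202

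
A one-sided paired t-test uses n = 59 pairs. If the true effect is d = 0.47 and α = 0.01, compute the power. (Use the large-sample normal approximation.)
Power ≈ 0.90

Power calculation (paired t-test, normal approximation):
z_β = d · √n - z_α
z_β = 0.47 · √59 - 2.326
z_β = 0.47 · 7.681 - 2.326
z_β = 1.284

Power = Φ(z_β) = Φ(1.284) ≈ 0.900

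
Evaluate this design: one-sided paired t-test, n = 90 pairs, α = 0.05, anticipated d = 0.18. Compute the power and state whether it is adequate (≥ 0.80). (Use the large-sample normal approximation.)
Power ≈ 0.53; the study is underpowered (power < 0.80)

Power calculation (paired t-test, normal approximation):
z_β = d · √n - z_α
z_β = 0.18 · √90 - 1.645
z_β = 0.18 · 9.487 - 1.645
z_β = 0.063

Power = Φ(z_β) = Φ(0.063) ≈ 0.525

Effect size d = 0.18 is very small by Cohen's convention (0.2/0.5/0.8).

Threshold: power ≥ 0.80 is conventionally adequate.
Power ≈ 0.53 → the study is underpowered (power < 0.80).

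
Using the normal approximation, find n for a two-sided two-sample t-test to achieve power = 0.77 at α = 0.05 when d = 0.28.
n = 186 per group

Sample size formula (two-sample t-test, normal approximation):
n = 2 · ((z_{α/2} + z_β) / d)²

z_{α/2} = 1.960 (for α = 0.05, two-sided)
z_β = 0.739 (for power = 0.77)
d = 0.28

n = 2 · ((1.960 + 0.739) / 0.28)²
n = 2 · (9.639)²
n ≈ 185.82
Round up to the next whole number: n = 186 per group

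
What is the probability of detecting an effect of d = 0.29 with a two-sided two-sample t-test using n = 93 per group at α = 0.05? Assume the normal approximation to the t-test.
Power ≈ 0.51

Power calculation (two-sample t-test, normal approximation):
z_β = d · √(n/2) - z_{α/2}
z_β = 0.29 · √(93/2) - 1.960
z_β = 0.29 · 6.819 - 1.960
z_β = 0.018

Power = Φ(z_β) = Φ(0.018) ≈ 0.507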